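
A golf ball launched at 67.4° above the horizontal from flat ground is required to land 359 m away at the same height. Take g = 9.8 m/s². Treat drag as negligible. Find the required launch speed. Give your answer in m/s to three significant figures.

70.4 m/s

From R = (v₀² / g) sin 2θ: v₀ = √(gR / sin 2θ).
v₀ = √(9.80 × 359 / sin 134.8°) = √(3518 / 0.7096) = √4958.2 = 70.41 m/s.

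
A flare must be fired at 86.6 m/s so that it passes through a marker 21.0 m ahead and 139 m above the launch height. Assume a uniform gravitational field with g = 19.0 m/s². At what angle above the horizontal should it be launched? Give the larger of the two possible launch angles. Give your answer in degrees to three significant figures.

88.0°

Trajectory: y = x tanθ − g x² (1 + tan²θ)/(2v₀²). With x = 21.0, y = 139, v₀ = 86.6, g = 19.0:
0.5586 tan²θ − 21.0 tanθ + (139.6) = 0.
tanθ = [21.0 ± √(21.0² − 4 × 0.5586 × (139.6))] / (2 × 0.5586) = (21.0 ± 11.36) / 1.117, giving tanθ = 8.624 or 28.97.
θ = 83.39° or 88.02°; the larger is 88.02°.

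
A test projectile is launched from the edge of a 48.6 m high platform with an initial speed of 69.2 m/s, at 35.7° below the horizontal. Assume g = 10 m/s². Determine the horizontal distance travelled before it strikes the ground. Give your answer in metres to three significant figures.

59.8 m

vₓ = 69.20 cos 35.7° = 56.20 m/s; v_y0 = −40.38 m/s (downward).
Vertical motion (up positive, ground at y = 0): 5.000 t² − (−40.38) t − 48.6 = 0, so t = (−40.38 + √(40.38² + 2·10.0·48.6)) / 10.0 = (−40.38 + 51.02) / 10.0 = 1.063 s.
Horizontal distance: R = vₓ t = 56.20 × 1.063 = 59.76 m.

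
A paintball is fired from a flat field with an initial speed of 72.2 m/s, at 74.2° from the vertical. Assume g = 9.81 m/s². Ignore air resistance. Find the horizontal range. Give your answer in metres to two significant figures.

Horizontal component vₓ = 72.20 sin 74.2° = 69.47 m/s; vertical v_y0 = 72.20 cos 74.2° = 19.66 m/s.
Flight time T = 2 v_y0 / g = 4.008 s.
Range: R = vₓ T = 69.47 × 4.008 = 278.4 m.

280 m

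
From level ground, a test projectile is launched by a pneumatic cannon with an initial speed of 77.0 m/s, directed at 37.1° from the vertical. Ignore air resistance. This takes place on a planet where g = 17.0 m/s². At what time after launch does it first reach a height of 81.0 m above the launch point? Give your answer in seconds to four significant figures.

1.736 s

vₓ = 77.00 sin 37.1° = 46.45 m/s; v_y0 = 77.00 cos 37.1° = 61.41 m/s.
Require v_y0 t − ½ g t² = 81.0, i.e. 8.500 t² − 61.41 t + 81.0 = 0.
t = [61.41 ± √(61.41² − 2·17.0·81.0)] / 17.0 = (61.41 ± 31.90) / 17.0, so t = 1.736 s or t = 5.489 s.
The first (ascending) time is 1.736 s.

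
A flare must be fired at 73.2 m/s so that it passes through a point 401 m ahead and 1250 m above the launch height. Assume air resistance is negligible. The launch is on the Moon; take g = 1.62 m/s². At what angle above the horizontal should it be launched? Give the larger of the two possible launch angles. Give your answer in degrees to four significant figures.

85.31°

Trajectory: y = x tanθ − g x² (1 + tan²θ)/(2v₀²). With x = 401, y = 1250, v₀ = 73.2, g = 1.62:
24.31 tan²θ − 401 tanθ + (1274) = 0.
tanθ = [401 ± √(401² − 4 × 24.31 × (1274))] / (2 × 24.31) = (401 ± 192.1) / 48.62, giving tanθ = 4.297 or 12.20.
θ = 76.90° or 85.31°; the larger is 85.31°.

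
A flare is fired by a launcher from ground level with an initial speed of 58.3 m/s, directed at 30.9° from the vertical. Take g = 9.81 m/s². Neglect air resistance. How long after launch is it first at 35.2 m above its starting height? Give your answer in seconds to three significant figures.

0.760 s

Horizontal component vₓ = 58.30 sin 30.9° = 29.94 m/s; vertical v_y0 = 58.30 cos 30.9° = 50.03 m/s.
Require v_y0 t − ½ g t² = 35.2, i.e. 4.905 t² − 50.03 t + 35.2 = 0.
Quadratic formula: t = (50.03 ± √1811.9) / 9.81 = (50.03 ± 42.57) / 9.81 → t = 0.7603 s or 9.438 s.
The first (ascending) time is 0.7603 s.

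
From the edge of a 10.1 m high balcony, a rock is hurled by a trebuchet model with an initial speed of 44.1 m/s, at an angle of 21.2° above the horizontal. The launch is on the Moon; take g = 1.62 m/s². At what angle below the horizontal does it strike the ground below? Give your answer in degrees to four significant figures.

Resolve: vₓ = 44.10 cos 21.2° = 41.12 m/s and v_y0 = 44.10 sin 21.2° = 15.95 m/s.
With up positive and y = 0 at the ground: y(t) = 10.1 + (15.95) t − 0.8100 t². Setting y = 0 and taking the positive root: t = [15.95 + √(15.95² + 2·1.62·10.1)] / 1.62 = (15.95 + 16.94) / 1.62 = 20.30 s.
At impact: v_y = v_y0 − g t = −16.94 m/s; vₓ = 41.12 m/s.
Angle below horizontal: arctan(|v_y|/vₓ) = arctan(16.94/41.12) = 22.40°.

22.40°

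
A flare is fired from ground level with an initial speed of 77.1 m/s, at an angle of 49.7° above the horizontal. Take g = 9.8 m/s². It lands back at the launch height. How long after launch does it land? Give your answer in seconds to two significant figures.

Horizontal component vₓ = 77.10 cos 49.7° = 49.87 m/s; vertical v_y0 = 77.10 sin 49.7° = 58.80 m/s.
It returns to y = 0 when t = 2 v_y0 / g = 2(58.80)/9.80 = 12.00 s.

12 s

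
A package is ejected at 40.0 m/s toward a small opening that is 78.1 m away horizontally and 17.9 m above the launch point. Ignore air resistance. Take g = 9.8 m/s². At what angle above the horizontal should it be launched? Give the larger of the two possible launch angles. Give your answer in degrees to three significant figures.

Trajectory: y = x tanθ − g x² (1 + tan²θ)/(2v₀²). With x = 78.1, y = 17.9, v₀ = 40.0, g = 9.80:
18.68 tan²θ − 78.1 tanθ + (36.58) = 0.
tanθ = [78.1 ± √(78.1² − 4 × 18.68 × (36.58))] / (2 × 18.68) = (78.1 ± 58.02) / 37.36, giving tanθ = 0.5375 or 3.643.
θ = 28.26° or 74.65°; the larger is 74.65°.

74.7°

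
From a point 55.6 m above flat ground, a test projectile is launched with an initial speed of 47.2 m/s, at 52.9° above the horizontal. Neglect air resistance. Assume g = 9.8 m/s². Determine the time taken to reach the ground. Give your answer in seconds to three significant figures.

8.95 s

Components: vₓ = 47.20 cos 52.9° = 28.47 m/s, v_y0 = 47.20 sin 52.9° = 37.65 m/s.
The projectile lands when y = 55.6 + (37.65) t − ½·9.80·t² = 0. Positive root: t = (37.65 + √(37.65² + 2·9.80·55.6)) / 9.80 = (37.65 + 50.07) / 9.80 = 8.951 s.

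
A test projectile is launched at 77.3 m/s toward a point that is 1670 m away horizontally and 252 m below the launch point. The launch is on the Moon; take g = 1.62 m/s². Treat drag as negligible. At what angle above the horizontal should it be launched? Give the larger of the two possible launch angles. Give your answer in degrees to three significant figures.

77.0°

Trajectory: y = x tanθ − g x² (1 + tan²θ)/(2v₀²). With x = 1670, y = −252, v₀ = 77.3, g = 1.62:
378.1 tan²θ − 1670 tanθ + (126.1) = 0.
tanθ = [1670 ± √(1670² − 4 × 378.1 × (126.1))] / (2 × 378.1) = (1670 ± 1612) / 756.1, giving tanθ = 0.07682 or 4.340.
θ = 4.393° or 77.03°; the larger is 77.03°.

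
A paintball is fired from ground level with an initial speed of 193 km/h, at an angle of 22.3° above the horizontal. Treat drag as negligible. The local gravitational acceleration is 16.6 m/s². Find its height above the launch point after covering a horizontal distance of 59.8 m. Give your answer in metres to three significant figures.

Convert: 193 km/h = 193/3.6 = 53.61 m/s.
vₓ = 53.61 cos 22.3° = 49.60 m/s; v_y0 = 53.61 sin 22.3° = 20.34 m/s.
Time to reach x = 59.8 m: t = x/vₓ = 59.8/49.60 = 1.206 s.
Height: y = v_y0 t − ½ g t² = 20.34 × 1.206 − 8.300 × 1.206² = 24.53 − 12.06 = 12.46 m.

12.5 m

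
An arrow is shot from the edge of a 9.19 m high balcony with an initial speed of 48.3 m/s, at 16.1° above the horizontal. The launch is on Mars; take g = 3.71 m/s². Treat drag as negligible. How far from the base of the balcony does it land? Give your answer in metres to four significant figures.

Components: vₓ = 48.30 cos 16.1° = 46.41 m/s, v_y0 = 48.30 sin 16.1° = 13.39 m/s.
With up positive and y = 0 at the ground: y(t) = 9.19 + (13.39) t − 1.855 t². Setting y = 0 and taking the positive root: t = [13.39 + √(13.39² + 2·3.71·9.19)] / 3.71 = (13.39 + 15.74) / 3.71 = 7.852 s.
Horizontal distance: R = vₓ t = 46.41 × 7.852 = 364.4 m.

364.4 m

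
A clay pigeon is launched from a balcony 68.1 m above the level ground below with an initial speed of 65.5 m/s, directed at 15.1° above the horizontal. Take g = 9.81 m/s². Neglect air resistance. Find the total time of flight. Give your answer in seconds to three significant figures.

5.85 s

Horizontal component vₓ = 65.50 cos 15.1° = 63.24 m/s; vertical v_y0 = 65.50 sin 15.1° = 17.06 m/s.
With up positive and y = 0 at the ground: y(t) = 68.1 + (17.06) t − 4.905 t². Setting y = 0 and taking the positive root: t = [17.06 + √(17.06² + 2·9.81·68.1)] / 9.81 = (17.06 + 40.34) / 9.81 = 5.851 s.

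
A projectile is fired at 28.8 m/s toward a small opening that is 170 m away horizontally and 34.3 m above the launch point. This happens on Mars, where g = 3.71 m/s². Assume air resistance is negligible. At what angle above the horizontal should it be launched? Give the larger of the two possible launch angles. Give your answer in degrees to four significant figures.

Trajectory: y = x tanθ − g x² (1 + tan²θ)/(2v₀²). With x = 170, y = 34.3, v₀ = 28.8, g = 3.71:
64.63 tan²θ − 170 tanθ + (98.93) = 0.
tanθ = [170 ± √(170² − 4 × 64.63 × (98.93))] / (2 × 64.63) = (170 ± 57.64) / 129.3, giving tanθ = 0.8692 or 1.761.
θ = 41.00° or 60.41°; the larger is 60.41°.

60.41°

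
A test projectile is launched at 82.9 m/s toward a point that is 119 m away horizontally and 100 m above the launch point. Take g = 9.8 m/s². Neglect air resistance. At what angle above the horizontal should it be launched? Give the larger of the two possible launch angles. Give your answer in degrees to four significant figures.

84.70°

Trajectory: y = x tanθ − g x² (1 + tan²θ)/(2v₀²). With x = 119, y = 100, v₀ = 82.9, g = 9.80:
10.10 tan²θ − 119 tanθ + (110.1) = 0.
tanθ = [119 ± √(119² − 4 × 10.10 × (110.1))] / (2 × 10.10) = (119 ± 98.56) / 20.19, giving tanθ = 1.012 or 10.77.
θ = 45.34° or 84.70°; the larger is 84.70°.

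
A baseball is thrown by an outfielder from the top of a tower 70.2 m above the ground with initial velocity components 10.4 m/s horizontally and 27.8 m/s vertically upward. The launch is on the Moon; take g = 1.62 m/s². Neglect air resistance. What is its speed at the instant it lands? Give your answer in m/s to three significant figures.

With up positive and y = 0 at the ground: y(t) = 70.2 + (27.80) t − 0.8100 t². Setting y = 0 and taking the positive root: t = [27.80 + √(27.80² + 2·1.62·70.2)] / 1.62 = (27.80 + 31.63) / 1.62 = 36.68 s.
Vertical velocity at impact: v_y = v_y0 − g t = 27.80 − 1.62 × 36.68 = −31.63 m/s.
Speed: |v| = √(vₓ² + v_y²) = √(10.40² + 31.63²) = 33.29 m/s.

33.3 m/s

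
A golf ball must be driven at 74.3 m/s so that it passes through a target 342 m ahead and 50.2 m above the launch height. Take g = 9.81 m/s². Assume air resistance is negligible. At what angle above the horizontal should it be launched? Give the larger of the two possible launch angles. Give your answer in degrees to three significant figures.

Trajectory: y = x tanθ − g x² (1 + tan²θ)/(2v₀²). With x = 342, y = 50.2, v₀ = 74.3, g = 9.81:
103.9 tan²θ − 342 tanθ + (154.1) = 0.
tanθ = [342 ± √(342² − 4 × 103.9 × (154.1))] / (2 × 103.9) = (342 ± 230.0) / 207.8, giving tanθ = 0.5389 or 2.752.
θ = 28.32° or 70.03°; the larger is 70.03°.

70.0°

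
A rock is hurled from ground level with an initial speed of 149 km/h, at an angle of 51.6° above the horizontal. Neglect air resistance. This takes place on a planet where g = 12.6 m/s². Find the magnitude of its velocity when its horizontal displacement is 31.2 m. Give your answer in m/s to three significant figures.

30.9 m/s

Convert: 149 km/h = 149/3.6 = 41.39 m/s.
Resolve: vₓ = 41.39 cos 51.6° = 25.71 m/s and v_y0 = 41.39 sin 51.6° = 32.44 m/s.
At x = 31.2 m, t = x/vₓ = 31.2/25.71 = 1.214 s.
Vertical velocity there: v_y = v_y0 − g t = 32.44 − 12.6 × 1.214 = 17.14 m/s.
Speed: √(vₓ² + v_y²) = √(25.71² + 17.14²) = 30.90 m/s.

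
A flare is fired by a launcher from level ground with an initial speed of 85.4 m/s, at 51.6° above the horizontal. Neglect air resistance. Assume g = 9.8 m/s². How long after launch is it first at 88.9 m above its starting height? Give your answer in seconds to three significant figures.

Horizontal component vₓ = 85.40 cos 51.6° = 53.05 m/s; vertical v_y0 = 85.40 sin 51.6° = 66.93 m/s.
Height y(t) = 66.93 t − 4.900 t² = 88.9 gives 4.900 t² − 66.93 t + 88.9 = 0.
t = [66.93 ± √(66.93² − 2·9.80·88.9)] / 9.80 = (66.93 ± 52.31) / 9.80, so t = 1.491 s or t = 12.17 s.
The first (ascending) time is 1.491 s.

1.49 s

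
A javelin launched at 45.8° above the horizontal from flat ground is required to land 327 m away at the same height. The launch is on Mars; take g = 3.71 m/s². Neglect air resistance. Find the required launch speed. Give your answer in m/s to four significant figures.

34.84 m/s

From R = (v₀² / g) sin 2θ: v₀ = √(gR / sin 2θ).
v₀ = √(3.71 × 327 / sin 91.60°) = √(1213 / 0.9996) = √1213.6 = 34.84 m/s.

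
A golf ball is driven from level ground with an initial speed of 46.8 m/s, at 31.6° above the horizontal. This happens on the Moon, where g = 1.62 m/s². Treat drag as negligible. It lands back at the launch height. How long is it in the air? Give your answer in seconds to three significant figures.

30.3 s

Components: vₓ = 46.80 cos 31.6° = 39.86 m/s, v_y0 = 46.80 sin 31.6° = 24.52 m/s.
Landing at launch height ⇒ T = 2 v_y0 / g = 2 × 24.52 / 1.62 = 30.27 s.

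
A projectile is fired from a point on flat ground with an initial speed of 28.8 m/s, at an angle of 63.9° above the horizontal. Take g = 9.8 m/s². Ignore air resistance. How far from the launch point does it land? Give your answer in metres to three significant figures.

vₓ = 28.80 cos 63.9° = 12.67 m/s; v_y0 = 28.80 sin 63.9° = 25.86 m/s.
Flight time T = 2 v_y0 / g = 5.278 s.
Horizontal distance R = vₓ T = 12.67 × 5.278 = 66.88 m.

66.9 m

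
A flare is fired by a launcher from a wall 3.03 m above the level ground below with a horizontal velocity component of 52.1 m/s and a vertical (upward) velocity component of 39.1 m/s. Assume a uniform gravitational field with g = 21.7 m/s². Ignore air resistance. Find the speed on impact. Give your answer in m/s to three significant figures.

Vertical motion (up positive, ground at y = 0): 10.85 t² − (39.10) t − 3.03 = 0, so t = (39.10 + √(39.10² + 2·21.7·3.03)) / 21.7 = (39.10 + 40.75) / 21.7 = 3.680 s.
Vertical velocity at impact: v_y = v_y0 − g t = 39.10 − 21.7 × 3.680 = −40.75 m/s.
Speed: |v| = √(vₓ² + v_y²) = √(52.10² + 40.75²) = 66.14 m/s.

66.1 m/s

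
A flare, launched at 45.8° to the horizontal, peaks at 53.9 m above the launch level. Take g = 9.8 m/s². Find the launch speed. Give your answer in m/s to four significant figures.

At the peak v_y = 0, so v_y0 = √(2gH) = √(2 × 9.80 × 53.9) = 32.50 m/s.
v_y0 = v₀ sin θ ⇒ v₀ = 32.50 / sin 45.8° = 45.34 m/s.

45.34 m/s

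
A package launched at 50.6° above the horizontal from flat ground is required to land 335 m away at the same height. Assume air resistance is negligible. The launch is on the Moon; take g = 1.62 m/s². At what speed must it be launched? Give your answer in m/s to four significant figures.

23.52 m/s

Level-ground range: R = v₀² sin(2θ)/g, so v₀ = √(gR / sin 2θ).
v₀ = √(1.62 × 335 / sin 101.2°) = √(542.7 / 0.9810) = √553.24 = 23.52 m/s.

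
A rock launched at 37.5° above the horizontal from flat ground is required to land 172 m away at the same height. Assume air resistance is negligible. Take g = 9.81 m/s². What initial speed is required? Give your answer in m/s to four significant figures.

41.80 m/s

From R = (v₀² / g) sin 2θ: v₀ = √(gR / sin 2θ).
v₀ = √(9.81 × 172 / sin 75.00°) = √(1687 / 0.9659) = √1746.8 = 41.80 m/s.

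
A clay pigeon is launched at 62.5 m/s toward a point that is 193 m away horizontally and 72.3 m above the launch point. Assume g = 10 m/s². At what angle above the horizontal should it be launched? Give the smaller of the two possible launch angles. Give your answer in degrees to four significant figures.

37.49°

Trajectory: y = x tanθ − g x² (1 + tan²θ)/(2v₀²). With x = 193, y = 72.3, v₀ = 62.5, g = 10.0:
47.68 tan²θ − 193 tanθ + (120.0) = 0.
tanθ = [193 ± √(193² − 4 × 47.68 × (120.0))] / (2 × 47.68) = (193 ± 119.9) / 95.36, giving tanθ = 0.7670 or 3.281.
θ = 37.49° or 73.05°; the smaller is 37.49°.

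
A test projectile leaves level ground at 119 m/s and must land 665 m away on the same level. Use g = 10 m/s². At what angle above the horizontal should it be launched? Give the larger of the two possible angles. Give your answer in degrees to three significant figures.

76.0°

Level-ground range R = v₀² sin(2θ)/g ⇒ sin(2θ) = gR/v₀² = 10.0 × 665 / 119² = 0.4696.
2θ = 28.01° or 180° − 28.01° = 152.0°, so θ = 14.00° or 76.00°.
The larger angle is 76.00°.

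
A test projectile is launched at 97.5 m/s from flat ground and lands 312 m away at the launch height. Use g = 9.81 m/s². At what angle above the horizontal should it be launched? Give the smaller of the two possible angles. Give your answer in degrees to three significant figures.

From R = (v₀²/g) sin 2θ: sin 2θ = 9.81 × 312 / 9506.2 = 0.3220.
2θ = 18.78° or 180° − 18.78° = 161.2°, so θ = 9.391° or 80.61°.
The smaller angle is 9.391°.

9.39°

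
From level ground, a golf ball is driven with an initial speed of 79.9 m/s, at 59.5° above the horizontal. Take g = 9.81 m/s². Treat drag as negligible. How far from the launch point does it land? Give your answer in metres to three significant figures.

569 m

Horizontal component vₓ = 79.90 cos 59.5° = 40.55 m/s; vertical v_y0 = 79.90 sin 59.5° = 68.84 m/s.
Flight time T = 2 v_y0 / g = 14.04 s.
Range: R = vₓ T = 40.55 × 14.04 = 569.2 m.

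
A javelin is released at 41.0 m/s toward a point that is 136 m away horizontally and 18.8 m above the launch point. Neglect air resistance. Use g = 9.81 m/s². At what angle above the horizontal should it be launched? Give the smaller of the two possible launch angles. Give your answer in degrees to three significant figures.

37.6°

Trajectory: y = x tanθ − g x² (1 + tan²θ)/(2v₀²). With x = 136, y = 18.8, v₀ = 41.0, g = 9.81:
53.97 tan²θ − 136 tanθ + (72.77) = 0.
tanθ = [136 ± √(136² − 4 × 53.97 × (72.77))] / (2 × 53.97) = (136 ± 52.79) / 107.9, giving tanθ = 0.7709 or 1.749.
θ = 37.63° or 60.24°; the smaller is 37.63°.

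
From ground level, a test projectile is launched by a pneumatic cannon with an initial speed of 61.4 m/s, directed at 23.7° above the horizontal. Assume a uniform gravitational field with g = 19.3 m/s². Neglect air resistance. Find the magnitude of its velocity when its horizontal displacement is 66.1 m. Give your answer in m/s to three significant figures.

Components: vₓ = 61.40 cos 23.7° = 56.22 m/s, v_y0 = 61.40 sin 23.7° = 24.68 m/s.
Time to reach x = 66.1 m: t = x/vₓ = 66.1/56.22 = 1.176 s.
Vertical velocity there: v_y = v_y0 − g t = 24.68 − 19.3 × 1.176 = 1.989 m/s.
Speed: √(vₓ² + v_y²) = √(56.22² + 1.989²) = 56.26 m/s.

56.3 m/s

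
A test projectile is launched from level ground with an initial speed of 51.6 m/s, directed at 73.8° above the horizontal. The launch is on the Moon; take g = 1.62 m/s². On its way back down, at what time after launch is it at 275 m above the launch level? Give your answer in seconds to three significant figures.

55.0 s

Resolve: vₓ = 51.60 cos 73.8° = 14.40 m/s and v_y0 = 51.60 sin 73.8° = 49.55 m/s.
Require v_y0 t − ½ g t² = 275, i.e. 0.8100 t² − 49.55 t + 275 = 0.
t = [49.55 ± √(49.55² − 2·1.62·275)] / 1.62 = (49.55 ± 39.55) / 1.62, so t = 6.173 s or t = 55.00 s.
The descending-branch root is 55.00 s.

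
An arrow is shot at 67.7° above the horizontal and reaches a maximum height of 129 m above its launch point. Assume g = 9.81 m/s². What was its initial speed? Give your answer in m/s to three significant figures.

At the peak v_y = 0, so v_y0 = √(2gH) = √(2 × 9.81 × 129) = 50.31 m/s.
v_y0 = v₀ sin θ ⇒ v₀ = 50.31 / sin 67.7° = 54.38 m/s.

54.4 m/s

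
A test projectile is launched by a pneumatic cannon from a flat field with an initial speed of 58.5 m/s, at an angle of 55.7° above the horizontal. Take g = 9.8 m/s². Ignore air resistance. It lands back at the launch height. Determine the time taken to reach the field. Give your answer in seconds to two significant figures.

9.9 s

Resolve: vₓ = 58.50 cos 55.7° = 32.97 m/s and v_y0 = 58.50 sin 55.7° = 48.33 m/s.
Landing at launch height ⇒ T = 2 v_y0 / g = 2 × 48.33 / 9.80 = 9.863 s.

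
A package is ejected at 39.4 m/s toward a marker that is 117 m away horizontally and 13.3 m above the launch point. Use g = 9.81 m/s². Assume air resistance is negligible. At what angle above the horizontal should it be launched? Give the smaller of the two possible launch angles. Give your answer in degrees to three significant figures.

32.2°

Trajectory: y = x tanθ − g x² (1 + tan²θ)/(2v₀²). With x = 117, y = 13.3, v₀ = 39.4, g = 9.81:
43.25 tan²θ − 117 tanθ + (56.55) = 0.
tanθ = [117 ± √(117² − 4 × 43.25 × (56.55))] / (2 × 43.25) = (117 ± 62.49) / 86.51, giving tanθ = 0.6302 or 2.075.
θ = 32.22° or 64.27°; the smaller is 32.22°.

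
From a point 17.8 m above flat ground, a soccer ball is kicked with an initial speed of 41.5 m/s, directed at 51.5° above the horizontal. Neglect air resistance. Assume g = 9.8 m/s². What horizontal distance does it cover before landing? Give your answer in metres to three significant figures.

vₓ = 41.50 cos 51.5° = 25.83 m/s; v_y0 = 41.50 sin 51.5° = 32.48 m/s.
Vertical motion (up positive, ground at y = 0): 4.900 t² − (32.48) t − 17.8 = 0, so t = (32.48 + √(32.48² + 2·9.80·17.8)) / 9.80 = (32.48 + 37.47) / 9.80 = 7.137 s.
Horizontal distance: R = vₓ t = 25.83 × 7.137 = 184.4 m.

184 m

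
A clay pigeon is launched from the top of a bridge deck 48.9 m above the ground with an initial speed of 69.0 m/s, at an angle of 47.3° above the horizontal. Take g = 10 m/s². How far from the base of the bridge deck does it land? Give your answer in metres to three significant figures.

Horizontal component vₓ = 69.00 cos 47.3° = 46.79 m/s; vertical v_y0 = 69.00 sin 47.3° = 50.71 m/s.
The projectile lands when y = 48.9 + (50.71) t − ½·10.0·t² = 0. Positive root: t = (50.71 + √(50.71² + 2·10.0·48.9)) / 10.0 = (50.71 + 59.58) / 10.0 = 11.03 s.
Horizontal distance: R = vₓ t = 46.79 × 11.03 = 516.1 m.

516 m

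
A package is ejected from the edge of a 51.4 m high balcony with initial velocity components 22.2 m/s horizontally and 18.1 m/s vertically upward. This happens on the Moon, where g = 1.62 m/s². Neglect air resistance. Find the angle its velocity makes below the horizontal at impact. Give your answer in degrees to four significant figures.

The projectile lands when y = 51.4 + (18.10) t − ½·1.62·t² = 0. Positive root: t = (18.10 + √(18.10² + 2·1.62·51.4)) / 1.62 = (18.10 + 22.23) / 1.62 = 24.89 s.
At impact: v_y = v_y0 − g t = −22.23 m/s; vₓ = 22.20 m/s.
Angle below horizontal: arctan(|v_y|/vₓ) = arctan(22.23/22.20) = 45.04°.

45.04°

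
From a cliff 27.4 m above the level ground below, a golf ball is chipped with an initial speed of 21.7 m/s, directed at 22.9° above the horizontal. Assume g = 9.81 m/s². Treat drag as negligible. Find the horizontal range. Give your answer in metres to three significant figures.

Horizontal component vₓ = 21.70 cos 22.9° = 19.99 m/s; vertical v_y0 = 21.70 sin 22.9° = 8.444 m/s.
The projectile lands when y = 27.4 + (8.444) t − ½·9.81·t² = 0. Positive root: t = (8.444 + √(8.444² + 2·9.81·27.4)) / 9.81 = (8.444 + 24.68) / 9.81 = 3.376 s.
Horizontal distance: R = vₓ t = 19.99 × 3.376 = 67.49 m.

67.5 m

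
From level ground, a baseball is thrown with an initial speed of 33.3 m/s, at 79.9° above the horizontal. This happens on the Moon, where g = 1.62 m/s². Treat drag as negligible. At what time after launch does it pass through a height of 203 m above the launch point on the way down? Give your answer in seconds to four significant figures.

Resolve: vₓ = 33.30 cos 79.9° = 5.840 m/s and v_y0 = 33.30 sin 79.9° = 32.78 m/s.
Require v_y0 t − ½ g t² = 203, i.e. 0.8100 t² − 32.78 t + 203 = 0.
t = [32.78 ± √(32.78² − 2·1.62·203)] / 1.62 = (32.78 ± 20.42) / 1.62, so t = 7.631 s or t = 32.84 s.
The descending-branch root is 32.84 s.

32.84 s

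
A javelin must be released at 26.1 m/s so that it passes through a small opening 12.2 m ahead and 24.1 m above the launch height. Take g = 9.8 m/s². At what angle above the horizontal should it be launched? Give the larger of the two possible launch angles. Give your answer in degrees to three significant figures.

Trajectory: y = x tanθ − g x² (1 + tan²θ)/(2v₀²). With x = 12.2, y = 24.1, v₀ = 26.1, g = 9.80:
1.071 tan²θ − 12.2 tanθ + (25.17) = 0.
tanθ = [12.2 ± √(12.2² − 4 × 1.071 × (25.17))] / (2 × 1.071) = (12.2 ± 6.407) / 2.141, giving tanθ = 2.706 or 8.690.
θ = 69.71° or 83.44°; the larger is 83.44°.

83.4°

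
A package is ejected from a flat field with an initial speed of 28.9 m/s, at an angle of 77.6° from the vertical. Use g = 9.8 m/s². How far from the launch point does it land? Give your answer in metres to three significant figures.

Horizontal component vₓ = 28.90 sin 77.6° = 28.23 m/s; vertical v_y0 = 28.90 cos 77.6° = 6.206 m/s.
Time aloft: T = 2 v_y0 / g = 2 × 6.206 / 9.80 = 1.267 s.
Horizontal distance R = vₓ T = 28.23 × 1.267 = 35.75 m.

35.7 m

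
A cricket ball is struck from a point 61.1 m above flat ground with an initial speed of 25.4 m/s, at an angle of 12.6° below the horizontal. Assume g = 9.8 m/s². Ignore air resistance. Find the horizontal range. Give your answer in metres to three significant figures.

Resolve: vₓ = 25.40 cos 12.6° = 24.79 m/s and v_y0 = −5.541 m/s (downward).
With up positive and y = 0 at the ground: y(t) = 61.1 + (−5.541) t − 4.900 t². Setting y = 0 and taking the positive root: t = [−5.541 + √(5.541² + 2·9.80·61.1)] / 9.80 = (−5.541 + 35.05) / 9.80 = 3.011 s.
Horizontal distance: R = vₓ t = 24.79 × 3.011 = 74.63 m.

74.6 m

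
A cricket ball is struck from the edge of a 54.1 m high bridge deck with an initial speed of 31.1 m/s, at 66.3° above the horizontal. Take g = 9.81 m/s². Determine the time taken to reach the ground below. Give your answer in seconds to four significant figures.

7.314 s

Components: vₓ = 31.10 cos 66.3° = 12.50 m/s, v_y0 = 31.10 sin 66.3° = 28.48 m/s.
Vertical motion (up positive, ground at y = 0): 4.905 t² − (28.48) t − 54.1 = 0, so t = (28.48 + √(28.48² + 2·9.81·54.1)) / 9.81 = (28.48 + 43.27) / 9.81 = 7.314 s.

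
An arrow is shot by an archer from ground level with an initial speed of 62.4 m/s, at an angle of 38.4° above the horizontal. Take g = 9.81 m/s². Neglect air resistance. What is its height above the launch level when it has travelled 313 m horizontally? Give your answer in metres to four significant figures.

Resolve: vₓ = 62.40 cos 38.4° = 48.90 m/s and v_y0 = 62.40 sin 38.4° = 38.76 m/s.
Time to reach x = 313 m: t = x/vₓ = 313/48.90 = 6.400 s.
Height: y = v_y0 t − ½ g t² = 38.76 × 6.400 − 4.905 × 6.400² = 248.1 − 200.9 = 47.14 m.

47.14 m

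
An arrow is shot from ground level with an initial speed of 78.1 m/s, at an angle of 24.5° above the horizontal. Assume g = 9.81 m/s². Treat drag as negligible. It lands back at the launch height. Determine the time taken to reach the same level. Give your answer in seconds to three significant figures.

6.60 s

Resolve: vₓ = 78.10 cos 24.5° = 71.07 m/s and v_y0 = 78.10 sin 24.5° = 32.39 m/s.
Time of flight on level ground: T = 2 v_y0 / g = 2 × 32.39 / 9.81 = 6.603 s.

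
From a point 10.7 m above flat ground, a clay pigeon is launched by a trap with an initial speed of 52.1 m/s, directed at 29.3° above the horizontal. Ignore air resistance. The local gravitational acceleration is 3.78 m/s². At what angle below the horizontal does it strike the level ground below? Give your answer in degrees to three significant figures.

vₓ = 52.10 cos 29.3° = 45.43 m/s; v_y0 = 52.10 sin 29.3° = 25.50 m/s.
Vertical motion (up positive, ground at y = 0): 1.890 t² − (25.50) t − 10.7 = 0, so t = (25.50 + √(25.50² + 2·3.78·10.7)) / 3.78 = (25.50 + 27.04) / 3.78 = 13.90 s.
At impact: v_y = v_y0 − g t = −27.04 m/s; vₓ = 45.43 m/s.
Angle below horizontal: arctan(|v_y|/vₓ) = arctan(27.04/45.43) = 30.76°.

30.8°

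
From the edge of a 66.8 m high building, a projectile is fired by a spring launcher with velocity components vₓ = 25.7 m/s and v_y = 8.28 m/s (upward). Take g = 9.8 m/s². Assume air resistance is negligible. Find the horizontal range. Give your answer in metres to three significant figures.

The projectile lands when y = 66.8 + (8.280) t − ½·9.80·t² = 0. Positive root: t = (8.280 + √(8.280² + 2·9.80·66.8)) / 9.80 = (8.280 + 37.12) / 9.80 = 4.633 s.
Horizontal distance: R = vₓ t = 25.70 × 4.633 = 119.1 m.

119 m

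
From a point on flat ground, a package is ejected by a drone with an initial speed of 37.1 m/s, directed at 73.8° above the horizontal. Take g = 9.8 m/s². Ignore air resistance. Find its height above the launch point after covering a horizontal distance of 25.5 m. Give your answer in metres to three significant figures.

Components: vₓ = 37.10 cos 73.8° = 10.35 m/s, v_y0 = 37.10 sin 73.8° = 35.63 m/s.
x = vₓ t ⇒ t = 25.5/10.35 = 2.464 s.
Height: y = v_y0 t − ½ g t² = 35.63 × 2.464 − 4.900 × 2.464² = 87.77 − 29.74 = 58.03 m.

58.0 m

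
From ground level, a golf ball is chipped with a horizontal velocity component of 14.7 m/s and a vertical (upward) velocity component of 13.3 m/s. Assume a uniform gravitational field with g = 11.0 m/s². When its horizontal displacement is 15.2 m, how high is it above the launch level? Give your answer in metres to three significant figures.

7.87 m

Time to reach x = 15.2 m: t = x/vₓ = 15.2/14.70 = 1.034 s.
Height: y = v_y0 t − ½ g t² = 13.30 × 1.034 − 5.500 × 1.034² = 13.75 − 5.881 = 7.872 m.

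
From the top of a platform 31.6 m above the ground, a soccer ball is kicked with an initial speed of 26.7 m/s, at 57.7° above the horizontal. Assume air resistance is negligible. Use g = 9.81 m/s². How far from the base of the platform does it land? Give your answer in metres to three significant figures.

Horizontal component vₓ = 26.70 cos 57.7° = 14.27 m/s; vertical v_y0 = 26.70 sin 57.7° = 22.57 m/s.
Vertical motion (up positive, ground at y = 0): 4.905 t² − (22.57) t − 31.6 = 0, so t = (22.57 + √(22.57² + 2·9.81·31.6)) / 9.81 = (22.57 + 33.61) / 9.81 = 5.726 s.
Horizontal distance: R = vₓ t = 14.27 × 5.726 = 81.70 m.

81.7 m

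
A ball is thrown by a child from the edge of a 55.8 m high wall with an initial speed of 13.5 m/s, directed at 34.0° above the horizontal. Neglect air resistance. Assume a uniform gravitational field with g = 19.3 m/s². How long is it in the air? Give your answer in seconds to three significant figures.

Components: vₓ = 13.50 cos 34.0° = 11.19 m/s, v_y0 = 13.50 sin 34.0° = 7.549 m/s.
The projectile lands when y = 55.8 + (7.549) t − ½·19.3·t² = 0. Positive root: t = (7.549 + √(7.549² + 2·19.3·55.8)) / 19.3 = (7.549 + 47.02) / 19.3 = 2.827 s.

2.83 s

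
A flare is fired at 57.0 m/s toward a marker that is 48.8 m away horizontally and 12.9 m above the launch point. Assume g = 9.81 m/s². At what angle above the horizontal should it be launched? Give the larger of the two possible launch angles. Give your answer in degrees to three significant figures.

85.7°

Trajectory: y = x tanθ − g x² (1 + tan²θ)/(2v₀²). With x = 48.8, y = 12.9, v₀ = 57.0, g = 9.81:
3.595 tan²θ − 48.8 tanθ + (16.50) = 0.
tanθ = [48.8 ± √(48.8² − 4 × 3.595 × (16.50))] / (2 × 3.595) = (48.8 ± 46.31) / 7.190, giving tanθ = 0.3469 or 13.23.
θ = 19.13° or 85.68°; the larger is 85.68°.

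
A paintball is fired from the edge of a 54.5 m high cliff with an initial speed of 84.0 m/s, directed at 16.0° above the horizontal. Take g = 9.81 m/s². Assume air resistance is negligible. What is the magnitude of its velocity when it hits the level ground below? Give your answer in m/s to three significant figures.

90.1 m/s

Components: vₓ = 84.00 cos 16.0° = 80.75 m/s, v_y0 = 84.00 sin 16.0° = 23.15 m/s.
The projectile lands when y = 54.5 + (23.15) t − ½·9.81·t² = 0. Positive root: t = (23.15 + √(23.15² + 2·9.81·54.5)) / 9.81 = (23.15 + 40.07) / 9.81 = 6.445 s.
Vertical velocity at impact: v_y = v_y0 − g t = 23.15 − 9.81 × 6.445 = −40.07 m/s.
Speed: |v| = √(vₓ² + v_y²) = √(80.75² + 40.07²) = 90.14 m/s.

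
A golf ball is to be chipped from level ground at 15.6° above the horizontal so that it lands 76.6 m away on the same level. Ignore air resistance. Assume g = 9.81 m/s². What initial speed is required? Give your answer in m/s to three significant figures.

On level ground R = v₀² sin 2θ / g ⇒ v₀ = √(gR / sin 2θ).
v₀ = √(9.81 × 76.6 / sin 31.20°) = √(751.4 / 0.5180) = √1450.6 = 38.09 m/s.

38.1 m/s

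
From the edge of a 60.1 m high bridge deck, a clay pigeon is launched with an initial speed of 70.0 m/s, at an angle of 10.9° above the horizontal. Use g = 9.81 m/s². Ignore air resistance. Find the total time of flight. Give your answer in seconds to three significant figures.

5.10 s

Horizontal component vₓ = 70.00 cos 10.9° = 68.74 m/s; vertical v_y0 = 70.00 sin 10.9° = 13.24 m/s.
The projectile lands when y = 60.1 + (13.24) t − ½·9.81·t² = 0. Positive root: t = (13.24 + √(13.24² + 2·9.81·60.1)) / 9.81 = (13.24 + 36.80) / 9.81 = 5.101 s.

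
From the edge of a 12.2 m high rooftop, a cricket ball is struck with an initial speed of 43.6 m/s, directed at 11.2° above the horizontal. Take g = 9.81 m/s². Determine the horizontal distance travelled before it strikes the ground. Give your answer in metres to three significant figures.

vₓ = 43.60 cos 11.2° = 42.77 m/s; v_y0 = 43.60 sin 11.2° = 8.469 m/s.
With up positive and y = 0 at the ground: y(t) = 12.2 + (8.469) t − 4.905 t². Setting y = 0 and taking the positive root: t = [8.469 + √(8.469² + 2·9.81·12.2)] / 9.81 = (8.469 + 17.64) / 9.81 = 2.661 s.
Horizontal distance: R = vₓ t = 42.77 × 2.661 = 113.8 m.

114 m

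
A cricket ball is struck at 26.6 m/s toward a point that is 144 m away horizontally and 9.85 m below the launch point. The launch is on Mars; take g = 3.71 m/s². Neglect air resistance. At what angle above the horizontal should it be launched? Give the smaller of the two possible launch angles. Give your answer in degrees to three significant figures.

19.7°

Trajectory: y = x tanθ − g x² (1 + tan²θ)/(2v₀²). With x = 144, y = −9.85, v₀ = 26.6, g = 3.71:
54.36 tan²θ − 144 tanθ + (44.51) = 0.
tanθ = [144 ± √(144² − 4 × 54.36 × (44.51))] / (2 × 54.36) = (144 ± 105.1) / 108.7, giving tanθ = 0.3573 or 2.292.
θ = 19.66° or 66.42°; the smaller is 19.66°.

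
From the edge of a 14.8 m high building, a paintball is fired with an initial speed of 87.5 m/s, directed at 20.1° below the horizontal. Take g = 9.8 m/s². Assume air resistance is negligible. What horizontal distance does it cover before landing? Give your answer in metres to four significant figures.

37.63 m

Resolve: vₓ = 87.50 cos 20.1° = 82.17 m/s and v_y0 = −30.07 m/s (downward).
With up positive and y = 0 at the ground: y(t) = 14.8 + (−30.07) t − 4.900 t². Setting y = 0 and taking the positive root: t = [−30.07 + √(30.07² + 2·9.80·14.8)] / 9.80 = (−30.07 + 34.56) / 9.80 = 0.4580 s.
Horizontal distance: R = vₓ t = 82.17 × 0.4580 = 37.63 m.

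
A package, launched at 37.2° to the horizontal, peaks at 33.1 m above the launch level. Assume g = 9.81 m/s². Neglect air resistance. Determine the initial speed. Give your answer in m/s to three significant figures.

At the peak v_y = 0, so v_y0 = √(2gH) = √(2 × 9.81 × 33.1) = 25.48 m/s.
v_y0 = v₀ sin θ ⇒ v₀ = 25.48 / sin 37.2° = 42.15 m/s.

42.1 m/s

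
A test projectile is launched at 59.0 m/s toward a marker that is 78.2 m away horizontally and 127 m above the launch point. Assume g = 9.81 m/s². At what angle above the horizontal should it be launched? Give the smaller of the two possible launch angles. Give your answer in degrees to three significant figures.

66.8°

Trajectory: y = x tanθ − g x² (1 + tan²θ)/(2v₀²). With x = 78.2, y = 127, v₀ = 59.0, g = 9.81:
8.617 tan²θ − 78.2 tanθ + (135.6) = 0.
tanθ = [78.2 ± √(78.2² − 4 × 8.617 × (135.6))] / (2 × 8.617) = (78.2 ± 37.96) / 17.23, giving tanθ = 2.335 or 6.740.
θ = 66.82° or 81.56°; the smaller is 66.82°.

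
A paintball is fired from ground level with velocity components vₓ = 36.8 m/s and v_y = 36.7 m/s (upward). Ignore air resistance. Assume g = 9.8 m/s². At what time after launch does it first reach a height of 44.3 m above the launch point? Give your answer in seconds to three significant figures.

Set y = v_y0 t − ½ g t² = 44.3: 4.900 t² − 36.70 t + 44.3 = 0.
t = [36.70 ± √(36.70² − 2·9.80·44.3)] / 9.80 = (36.70 ± 21.88) / 9.80, so t = 1.513 s or t = 5.977 s.
The first (ascending) time is 1.513 s.

1.51 s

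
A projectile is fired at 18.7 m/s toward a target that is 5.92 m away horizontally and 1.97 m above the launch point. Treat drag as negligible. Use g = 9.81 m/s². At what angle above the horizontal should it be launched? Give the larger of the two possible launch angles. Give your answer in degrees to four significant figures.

Trajectory: y = x tanθ − g x² (1 + tan²θ)/(2v₀²). With x = 5.92, y = 1.97, v₀ = 18.7, g = 9.81:
0.4916 tan²θ − 5.92 tanθ + (2.462) = 0.
tanθ = [5.92 ± √(5.92² − 4 × 0.4916 × (2.462))] / (2 × 0.4916) = (5.92 ± 5.496) / 0.9832, giving tanθ = 0.4313 or 11.61.
θ = 23.33° or 85.08°; the larger is 85.08°.

85.08°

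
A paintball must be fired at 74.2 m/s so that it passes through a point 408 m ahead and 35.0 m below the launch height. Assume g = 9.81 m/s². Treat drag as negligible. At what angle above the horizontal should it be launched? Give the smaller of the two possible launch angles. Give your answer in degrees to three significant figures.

Trajectory: y = x tanθ − g x² (1 + tan²θ)/(2v₀²). With x = 408, y = −35.0, v₀ = 74.2, g = 9.81:
148.3 tan²θ − 408 tanθ + (113.3) = 0.
tanθ = [408 ± √(408² − 4 × 148.3 × (113.3))] / (2 × 148.3) = (408 ± 315.0) / 296.6, giving tanθ = 0.3134 or 2.438.
θ = 17.40° or 67.70°; the smaller is 17.40°.

17.4°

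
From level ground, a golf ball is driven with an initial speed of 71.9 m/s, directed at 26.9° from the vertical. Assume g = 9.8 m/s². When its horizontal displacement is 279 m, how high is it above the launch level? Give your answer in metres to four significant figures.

Resolve: vₓ = 71.90 sin 26.9° = 32.53 m/s and v_y0 = 71.90 cos 26.9° = 64.12 m/s.
Time to reach x = 279 m: t = x/vₓ = 279/32.53 = 8.577 s.
Height: y = v_y0 t − ½ g t² = 64.12 × 8.577 − 4.900 × 8.577² = 549.9 − 360.4 = 189.5 m.

189.5 m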